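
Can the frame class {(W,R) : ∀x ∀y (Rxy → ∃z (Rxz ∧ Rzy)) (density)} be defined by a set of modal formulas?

This is a Sahlqvist condition; the C4 axiom □□r → □r defines it.
Suppose □□r→□r is valid. Take Rxy and set V(r)={w : xR²w}. Then □□r at x, so □r at x, so r at y, i.e. ∃z(Rxz∧Rzy).

Yes, by □□r → □r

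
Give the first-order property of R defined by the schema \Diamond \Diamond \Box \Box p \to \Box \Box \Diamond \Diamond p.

This is a Sahlqvist (Geach-type) schema ◇^2□^2p → □^2◇^2p.
Minimal-valuation argument: fix x; take any y with xR^2y and any z with xR^2z. Set V(p) to the set of worlds R-reachable from y in exactly 2 steps. Then □^2p holds at y, so the antecedent holds at x; validity forces ◇^2p at z, giving a w with zR^2w and yR^2w.
First-order correspondent: \forall x \forall y \forall z ((x R^2 y \wedge x R^2 z) \to \exists w (y R^2 w \wedge z R^2 w)).

\forall x \forall y \forall z ((x R^2 y \wedge x R^2 z) \to \exists w (y R^2 w \wedge z R^2 w))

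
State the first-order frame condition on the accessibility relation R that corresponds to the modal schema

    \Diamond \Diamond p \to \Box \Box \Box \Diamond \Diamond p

\forall x \forall y \forall z ((x R^2 y \wedge x R^3 z) \to \exists w (y = w \wedge z R^2 w))

This is a Sahlqvist (Geach-type) schema ◇^2□^0p → □^3◇^2p.
Minimal-valuation argument: fix x; take any y with xR^2y and any z with xR^3z. Set V(p) to the set of worlds R-reachable from y in exactly 0 steps. Then □^0p holds at y, so the antecedent holds at x; validity forces ◇^2p at z, giving a w with zR^2w and yR^0w.
First-order correspondent: \forall x \forall y \forall z ((x R^2 y \wedge x R^3 z) \to \exists w (y = w \wedge z R^2 w)).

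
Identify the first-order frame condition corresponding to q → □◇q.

Suppose q→□◇q is valid. Take Rxy and set V(q)={x}. Then q at x, so □◇q at x, so ◇q at y, so some z with Ryz has q; z=x, i.e. Ryx.
Conversely, on a frame with symmetry the schema holds at every world under every valuation.
Frame condition: ∀x ∀y (Rxy → Ryx).

Symmetry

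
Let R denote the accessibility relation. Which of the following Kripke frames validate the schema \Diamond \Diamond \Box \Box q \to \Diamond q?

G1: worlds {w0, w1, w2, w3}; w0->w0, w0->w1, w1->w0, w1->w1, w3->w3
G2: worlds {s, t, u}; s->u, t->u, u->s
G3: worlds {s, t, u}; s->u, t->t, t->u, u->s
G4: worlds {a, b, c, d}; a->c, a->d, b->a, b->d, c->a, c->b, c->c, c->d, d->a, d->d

Frame correspondent (Sahlqvist): \forall x \forall y (x R^2 y \to \exists w (y R^2 w \wedge xRw)) — i.e. a generalized confluence (Geach) condition.
G1: satisfies the condition.
G2: fails — sR²s but no w with sR²w and sRw.
G3: fails — sR²s but no w with sR²w and sRw.
G4: satisfies the condition.

G1, G4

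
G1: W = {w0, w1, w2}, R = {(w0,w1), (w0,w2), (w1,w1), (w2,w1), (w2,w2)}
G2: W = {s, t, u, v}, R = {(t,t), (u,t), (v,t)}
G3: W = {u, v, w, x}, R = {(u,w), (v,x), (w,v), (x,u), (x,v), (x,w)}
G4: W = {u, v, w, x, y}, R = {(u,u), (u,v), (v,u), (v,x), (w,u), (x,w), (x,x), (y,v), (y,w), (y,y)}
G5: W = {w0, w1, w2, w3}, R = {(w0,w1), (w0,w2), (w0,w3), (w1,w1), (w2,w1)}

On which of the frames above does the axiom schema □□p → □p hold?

This is the axiom for density; its first-order frame correspondent is ∀x ∀y (Rxy → ∃z (Rxz ∧ Rzy)).
G1: condition met.
G2: condition met.
G3: fails — Ruw but no z with Ruz and Rzw.
G4: condition met.
G5: fails — Rw0w2 but no z with Rw0z and Rzw2.

G1, G2, G4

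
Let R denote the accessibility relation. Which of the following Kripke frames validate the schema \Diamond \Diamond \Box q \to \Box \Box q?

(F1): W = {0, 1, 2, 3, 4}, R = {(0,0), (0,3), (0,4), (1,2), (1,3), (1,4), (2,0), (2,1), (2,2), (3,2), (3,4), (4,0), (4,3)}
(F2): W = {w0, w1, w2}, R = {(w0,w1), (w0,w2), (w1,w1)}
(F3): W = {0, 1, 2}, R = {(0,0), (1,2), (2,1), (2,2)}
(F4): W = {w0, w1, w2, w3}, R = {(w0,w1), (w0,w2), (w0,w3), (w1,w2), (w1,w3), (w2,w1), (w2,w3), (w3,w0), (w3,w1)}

The schema corresponds to a generalized confluence (Geach) condition: \forall x \forall y \forall z ((x R^2 y \wedge x R^2 z) \to \exists w (yRw \wedge z = w)).
(F1): fails — 0R²0, 0R²2 but no w with 0Rw and 2=w.
(F2): condition met.
(F3): fails — 1R²1, 1R²1 but no w with 1Rw and 1=w.
(F4): fails — w0R²w0, w0R²w0 but no w with w0Rw and w0=w.
Valid on: (F2).

(F2)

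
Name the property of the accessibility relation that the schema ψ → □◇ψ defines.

This is the B axiom.
It corresponds to symmetry: ∀x ∀y (Rxy → Ryx).

Symmetry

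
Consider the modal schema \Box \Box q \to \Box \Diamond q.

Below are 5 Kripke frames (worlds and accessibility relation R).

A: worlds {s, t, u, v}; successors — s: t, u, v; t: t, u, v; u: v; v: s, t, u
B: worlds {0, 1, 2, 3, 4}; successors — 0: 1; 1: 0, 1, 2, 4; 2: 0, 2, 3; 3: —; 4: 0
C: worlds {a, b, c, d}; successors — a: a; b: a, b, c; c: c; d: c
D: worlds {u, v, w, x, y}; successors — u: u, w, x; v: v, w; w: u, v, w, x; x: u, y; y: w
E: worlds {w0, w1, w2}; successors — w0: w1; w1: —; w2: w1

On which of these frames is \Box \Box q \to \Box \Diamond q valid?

Frame correspondent (Sahlqvist): \forall x \forall z (xRz \to \exists w (x R^2 w \wedge zRw)) — i.e. a generalized confluence (Geach) condition.
A: condition met.
B: fails — 2R3 but no w with 2R²w and 3Rw.
C: condition met.
D: condition met.
E: fails — w0Rw1 but no w with w0R²w and w1Rw.

A, C, D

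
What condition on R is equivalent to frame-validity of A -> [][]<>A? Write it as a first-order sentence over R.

This is a Sahlqvist (Geach-type) schema ◇^0□^0A → □^2◇^1A.
Minimal-valuation argument: fix x; take any y with xR^0y and any z with xR^2z. Set V(A) to the set of worlds R-reachable from y in exactly 0 steps. Then □^0A holds at y, so the antecedent holds at x; validity forces ◇^1A at z, giving a w with zR^1w and yR^0w.
First-order correspondent: forall x forall z (x R^2 z -> exists w (x = w & zRw)).

forall x forall z (x R^2 z -> exists w (x = w & zRw))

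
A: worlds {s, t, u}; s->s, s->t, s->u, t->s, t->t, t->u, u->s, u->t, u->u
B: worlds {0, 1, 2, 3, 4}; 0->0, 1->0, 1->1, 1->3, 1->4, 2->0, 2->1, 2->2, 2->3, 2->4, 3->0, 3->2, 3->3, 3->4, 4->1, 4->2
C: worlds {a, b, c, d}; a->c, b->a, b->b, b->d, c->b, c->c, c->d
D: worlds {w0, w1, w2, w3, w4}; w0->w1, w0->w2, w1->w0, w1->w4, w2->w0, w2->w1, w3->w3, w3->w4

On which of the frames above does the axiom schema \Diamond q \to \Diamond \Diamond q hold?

This is the axiom for a generalized confluence (Geach) condition; its first-order frame correspondent is \forall x \forall y (xRy \to \exists w (y = w \wedge x R^2 w)).
A: ✓.
B: ✓.
C: ✓.
D: fails — w0Rw2 but no w with w2=w and w0R²w.

A, B, C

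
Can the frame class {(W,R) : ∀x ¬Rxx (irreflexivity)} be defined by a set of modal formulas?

No — not modally definable

Modal frame validity is preserved under surjective bounded morphisms.
The 2-cycle (worlds w0,w1 with w0→w1→w0) is irreflexive, and the map sending every world to a single reflexive point • is a surjective bounded morphism (forth: every edge maps to (•,•); back: every world has a successor). So any modal formula valid on the 2-cycle is also valid on the reflexive point, which is not irreflexive.
So no modal formula (or set of formulas) defines exactly the irreflexive frames.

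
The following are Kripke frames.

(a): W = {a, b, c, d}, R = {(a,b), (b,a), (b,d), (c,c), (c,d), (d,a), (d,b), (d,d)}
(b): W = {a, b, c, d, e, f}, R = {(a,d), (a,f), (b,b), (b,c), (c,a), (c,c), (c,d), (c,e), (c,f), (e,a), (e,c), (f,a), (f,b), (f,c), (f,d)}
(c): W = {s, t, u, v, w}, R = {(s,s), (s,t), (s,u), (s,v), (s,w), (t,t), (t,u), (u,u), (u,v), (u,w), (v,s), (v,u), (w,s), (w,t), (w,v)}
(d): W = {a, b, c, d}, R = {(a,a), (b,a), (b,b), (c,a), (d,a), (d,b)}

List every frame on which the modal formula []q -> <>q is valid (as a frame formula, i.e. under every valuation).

Frame correspondent (Sahlqvist): forall x exists y Rxy — i.e. seriality.
(a): condition met.
(b): fails — world d has no successor.
(c): condition met.
(d): condition met.

(a), (c), (d)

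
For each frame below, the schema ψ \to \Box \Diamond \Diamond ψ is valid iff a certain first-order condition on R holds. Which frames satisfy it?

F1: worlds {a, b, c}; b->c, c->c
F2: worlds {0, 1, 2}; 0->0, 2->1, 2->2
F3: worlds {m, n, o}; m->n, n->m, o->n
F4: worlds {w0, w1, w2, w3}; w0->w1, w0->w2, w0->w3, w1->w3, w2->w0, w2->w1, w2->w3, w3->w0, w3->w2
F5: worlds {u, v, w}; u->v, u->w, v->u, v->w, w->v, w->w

F4

Frame correspondent (Sahlqvist): \forall x \forall z (xRz \to \exists w (x = w \wedge z R^2 w)) — i.e. a generalized confluence (Geach) condition.
F1: fails — bRc but no w with b=w and cR²w.
F2: fails — 2R1 but no w with 2=w and 1R²w.
F3: fails — mRn but no w with m=w and nR²w.
F4: ✓.
F5: fails — uRv but no t with u=t and vR²t.
Valid on: F4.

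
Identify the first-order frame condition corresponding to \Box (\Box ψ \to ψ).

shift-reflexivity

Suppose □(□ψ→ψ) is valid. Take Rxy and set V(ψ)={w : Ryw}. Then at y, □ψ holds; since □(□ψ→ψ) at x, □ψ→ψ at y, so ψ at y, i.e. Ryy.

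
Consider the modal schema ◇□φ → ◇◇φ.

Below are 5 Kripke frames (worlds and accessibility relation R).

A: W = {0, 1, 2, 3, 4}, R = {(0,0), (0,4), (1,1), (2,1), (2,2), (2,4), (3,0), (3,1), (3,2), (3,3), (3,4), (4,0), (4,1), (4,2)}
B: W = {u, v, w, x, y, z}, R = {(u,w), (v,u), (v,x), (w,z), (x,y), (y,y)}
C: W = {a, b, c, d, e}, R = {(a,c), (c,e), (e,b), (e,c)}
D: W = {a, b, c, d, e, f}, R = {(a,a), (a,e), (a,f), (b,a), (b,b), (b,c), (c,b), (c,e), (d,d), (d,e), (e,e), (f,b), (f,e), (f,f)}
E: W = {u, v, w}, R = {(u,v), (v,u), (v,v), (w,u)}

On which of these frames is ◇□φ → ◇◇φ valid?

This is the axiom for a generalized confluence (Geach) condition; its first-order frame correspondent is ∀x ∀y (xRy → ∃w (yRw ∧ xR²w)).
A: satisfies the condition.
B: fails — wRz but no t with zRt and wR²t.
C: fails — eRb but no w with bRw and eR²w.
D: satisfies the condition.
E: satisfies the condition.
Valid on: A, D, E.

A, D, E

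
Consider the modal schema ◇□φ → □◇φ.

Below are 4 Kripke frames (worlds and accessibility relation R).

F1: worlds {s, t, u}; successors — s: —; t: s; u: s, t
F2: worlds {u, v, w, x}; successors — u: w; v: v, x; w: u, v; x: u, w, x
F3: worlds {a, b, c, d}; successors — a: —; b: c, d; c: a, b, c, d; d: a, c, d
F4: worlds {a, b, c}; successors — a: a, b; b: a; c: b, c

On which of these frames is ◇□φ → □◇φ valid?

none

The schema corresponds to convergence: ∀x ∀y ∀z (Rxy ∧ Rxz → ∃w (Ryw ∧ Rzw)).
F1: fails — Rts and Rts but s and s have no common successor.
F2: fails — Rwu and Rwv but u and v have no common successor.
F3: fails — Rcc and Rca but c and a have no common successor.
F4: fails — Rcc and Rcb but c and b have no common successor.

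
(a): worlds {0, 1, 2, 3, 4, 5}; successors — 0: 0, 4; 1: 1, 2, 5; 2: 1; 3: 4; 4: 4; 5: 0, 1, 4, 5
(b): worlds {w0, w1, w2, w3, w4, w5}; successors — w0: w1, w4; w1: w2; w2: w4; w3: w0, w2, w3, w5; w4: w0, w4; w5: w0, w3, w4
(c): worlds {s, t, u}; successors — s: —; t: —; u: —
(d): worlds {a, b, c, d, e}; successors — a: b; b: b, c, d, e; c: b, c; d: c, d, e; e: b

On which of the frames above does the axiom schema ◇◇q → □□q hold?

(c)

The schema corresponds to a generalized confluence (Geach) condition: ∀x ∀y ∀z ((xR²y ∧ xR²z) → ∃w (y = w ∧ z = w)).
(a): fails — 0R²0, 0R²4 but 0 ≠ 4.
(b): fails — w0R²w0, w0R²w2 but w0 ≠ w2.
(c): holds.
(d): fails — aR²b, aR²c but b ≠ c.
Valid on: (c).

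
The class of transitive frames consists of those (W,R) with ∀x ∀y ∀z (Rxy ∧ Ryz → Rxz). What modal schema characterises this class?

□s → □□s

A defining formula is □s → □□s (the 4 axiom).
Suppose □s→□□s is valid. Take Rxy, Ryz and set V(s)={w : Rxw}. Then □s at x, so □□s at x, so □s at y, so s at z, i.e. Rxz.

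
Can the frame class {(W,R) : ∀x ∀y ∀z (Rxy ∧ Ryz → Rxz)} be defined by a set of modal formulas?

The condition is transitivity. A defining modal formula is □r → □□r.
Suppose □r→□□r is valid. Take Rxy, Ryz and set V(r)={w : Rxw}. Then □r at x, so □□r at x, so □r at y, so r at z, i.e. Rxz.

Yes, by □r → □□r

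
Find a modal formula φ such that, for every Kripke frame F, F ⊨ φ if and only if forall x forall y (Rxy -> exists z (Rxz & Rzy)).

□□q → □q

A defining formula is □□q → □q (the C4 axiom).
Suppose □□q→□q is valid. Take Rxy and set V(q)={w : xR²w}. Then □□q at x, so □q at x, so q at y, i.e. ∃z(Rxz∧Rzy).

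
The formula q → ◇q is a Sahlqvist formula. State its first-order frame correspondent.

Reflexivity

Equivalently (dual form): □q → q.
Suppose □q→q is valid. At any x set V(q)={w : Rxw}. Then □q holds at x, so q holds at x, i.e. Rxx.
Conversely, on a frame with reflexivity the schema holds at every world under every valuation.
So the correspondent is reflexivity.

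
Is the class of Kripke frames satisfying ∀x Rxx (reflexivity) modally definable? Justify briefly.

Definable; □p → p defines it

The condition is reflexivity. A defining modal formula is □p → p.
Suppose □p→p is valid. At any x set V(p)={w : Rxw}. Then □p holds at x, so p holds at x, i.e. Rxx.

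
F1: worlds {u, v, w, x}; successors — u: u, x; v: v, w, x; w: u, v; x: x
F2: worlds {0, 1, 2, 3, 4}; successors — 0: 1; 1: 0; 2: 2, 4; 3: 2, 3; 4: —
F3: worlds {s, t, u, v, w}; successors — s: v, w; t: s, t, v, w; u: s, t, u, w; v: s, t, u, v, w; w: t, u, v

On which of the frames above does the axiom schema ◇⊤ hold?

The schema corresponds to seriality: ∀x ∃y Rxy.
F1: holds.
F2: fails — world 4 has no successor.
F3: holds.
Valid on: F1, F3.

F1, F3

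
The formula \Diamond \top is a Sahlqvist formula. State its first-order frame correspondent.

This schema is equivalent to the D axiom □φ → ◇φ.
It corresponds to seriality: \forall x \exists y Rxy.

Seriality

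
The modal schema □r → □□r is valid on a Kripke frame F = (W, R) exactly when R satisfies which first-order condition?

transitivity: ∀x ∀y ∀z (Rxy ∧ Ryz → Rxz)

This schema is the 4 axiom.
It corresponds to transitivity: ∀x ∀y ∀z (Rxy ∧ Ryz → Rxz).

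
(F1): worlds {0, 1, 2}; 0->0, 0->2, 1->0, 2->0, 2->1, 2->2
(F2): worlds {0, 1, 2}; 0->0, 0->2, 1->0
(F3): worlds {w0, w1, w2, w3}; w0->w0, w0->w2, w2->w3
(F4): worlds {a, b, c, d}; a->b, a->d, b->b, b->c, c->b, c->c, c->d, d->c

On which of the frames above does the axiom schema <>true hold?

(F1), (F4)

This is the axiom for seriality; its first-order frame correspondent is forall x exists y Rxy.
(F1): satisfies the condition.
(F2): fails — world 2 has no successor.
(F3): fails — world w1 has no successor.
(F4): satisfies the condition.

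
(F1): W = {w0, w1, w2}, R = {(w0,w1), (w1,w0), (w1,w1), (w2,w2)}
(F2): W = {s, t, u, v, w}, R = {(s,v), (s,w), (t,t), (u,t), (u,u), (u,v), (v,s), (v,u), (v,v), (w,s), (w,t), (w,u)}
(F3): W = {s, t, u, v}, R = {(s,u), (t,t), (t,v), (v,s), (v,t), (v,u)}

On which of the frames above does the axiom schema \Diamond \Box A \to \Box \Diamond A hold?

The schema corresponds to convergence: \forall x \forall y \forall z (Rxy \wedge Rxz \to \exists w (Ryw \wedge Rzw)).
(F1): satisfies the condition.
(F2): fails — Ruv and Rut but v and t have no common successor.
(F3): fails — Rsu and Rsu but u and u have no common successor.
Valid on: (F1).

(F1)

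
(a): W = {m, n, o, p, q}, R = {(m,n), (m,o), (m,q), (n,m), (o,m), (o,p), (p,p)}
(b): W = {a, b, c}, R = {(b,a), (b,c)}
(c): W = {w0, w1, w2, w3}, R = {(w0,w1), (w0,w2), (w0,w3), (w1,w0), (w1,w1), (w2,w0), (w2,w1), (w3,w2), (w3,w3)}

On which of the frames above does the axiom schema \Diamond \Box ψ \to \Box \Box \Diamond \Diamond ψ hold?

Frame correspondent (Sahlqvist): \forall x \forall y \forall z ((xRy \wedge x R^2 z) \to \exists w (yRw \wedge z R^2 w)) — i.e. a generalized confluence (Geach) condition.
(a): fails — mRn, mR²p but no w with nRw and pR²w.
(b): condition met.
(c): condition met.
Valid on: (b), (c).

(b), (c)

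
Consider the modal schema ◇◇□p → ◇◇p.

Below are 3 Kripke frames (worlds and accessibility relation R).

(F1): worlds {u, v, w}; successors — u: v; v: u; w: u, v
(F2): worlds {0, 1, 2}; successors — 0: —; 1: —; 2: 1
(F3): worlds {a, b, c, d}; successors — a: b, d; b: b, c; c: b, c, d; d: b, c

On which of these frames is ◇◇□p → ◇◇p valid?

Frame correspondent (Sahlqvist): ∀x ∀y (xR²y → ∃w (yRw ∧ xR²w)) — i.e. a generalized confluence (Geach) condition.
(F1): fails — uR²u but no t with uRt and uR²t.
(F2): condition met.
(F3): condition met.
Valid on: (F2), (F3).

(F2), (F3)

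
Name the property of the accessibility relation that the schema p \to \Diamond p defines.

reflexivity: \forall x Rxx

This schema is equivalent to the T axiom □p → p.
Its frame correspondent is reflexivity — \forall x Rxx.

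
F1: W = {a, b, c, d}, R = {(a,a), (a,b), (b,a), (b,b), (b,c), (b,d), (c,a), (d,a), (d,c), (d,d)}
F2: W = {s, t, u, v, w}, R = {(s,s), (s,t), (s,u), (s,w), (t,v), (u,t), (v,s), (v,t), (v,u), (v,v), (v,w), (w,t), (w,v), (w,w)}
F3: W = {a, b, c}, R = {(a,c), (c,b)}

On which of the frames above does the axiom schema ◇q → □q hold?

The schema corresponds to partial functionality: ∀x ∀y ∀z (Rxy ∧ Rxz → y = z).
F1: fails — a sees both a and b.
F2: fails — s sees both s and t.
F3: holds.

F3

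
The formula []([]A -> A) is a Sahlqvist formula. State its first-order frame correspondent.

This schema is the T□ axiom.
It corresponds to shift-reflexivity: forall x forall y (Rxy -> Ryy).

shift-reflexivity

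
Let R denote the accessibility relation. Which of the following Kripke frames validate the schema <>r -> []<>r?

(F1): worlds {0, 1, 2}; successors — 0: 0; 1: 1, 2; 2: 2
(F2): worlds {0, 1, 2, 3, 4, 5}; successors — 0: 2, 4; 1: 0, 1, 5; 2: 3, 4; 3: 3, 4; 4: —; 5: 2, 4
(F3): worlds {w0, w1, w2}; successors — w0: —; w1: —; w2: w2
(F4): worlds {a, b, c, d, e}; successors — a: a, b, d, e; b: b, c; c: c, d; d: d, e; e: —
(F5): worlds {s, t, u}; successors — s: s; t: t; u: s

(F3), (F5)

This is the axiom for the Euclidean property; its first-order frame correspondent is forall x forall y forall z (Rxy & Rxz -> Ryz).
(F1): fails — R12 and R11 but not R21.
(F2): fails — R02 and R02 but not R22.
(F3): ✓.
(F4): fails — Rab and Rae but not Rbe.
(F5): ✓.
Valid on: (F3), (F5).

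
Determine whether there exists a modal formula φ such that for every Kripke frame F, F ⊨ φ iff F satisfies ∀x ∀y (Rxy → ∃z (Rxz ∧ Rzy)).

The condition is density. A defining modal formula is □□q → □q.
Suppose □□q→□q is valid. Take Rxy and set V(q)={w : xR²w}. Then □□q at x, so □q at x, so q at y, i.e. ∃z(Rxz∧Rzy).

Yes — defined by □□q → □q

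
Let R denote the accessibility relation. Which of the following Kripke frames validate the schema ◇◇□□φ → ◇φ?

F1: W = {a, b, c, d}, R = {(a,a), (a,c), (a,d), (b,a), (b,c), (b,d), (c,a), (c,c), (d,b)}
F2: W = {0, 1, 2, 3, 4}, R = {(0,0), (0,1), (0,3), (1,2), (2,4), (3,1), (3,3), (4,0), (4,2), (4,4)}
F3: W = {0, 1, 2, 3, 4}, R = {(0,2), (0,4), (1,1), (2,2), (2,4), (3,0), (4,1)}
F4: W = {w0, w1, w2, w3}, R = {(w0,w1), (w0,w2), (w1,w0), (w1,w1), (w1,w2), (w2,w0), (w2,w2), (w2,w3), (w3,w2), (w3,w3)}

F4

Frame correspondent (Sahlqvist): ∀x ∀y (xR²y → ∃w (yR²w ∧ xRw)) — i.e. a generalized confluence (Geach) condition.
F1: fails — dR²c but no w with cR²w and dRw.
F2: fails — 0R²1 but no w with 1R²w and 0Rw.
F3: fails — 0R²1 but no w with 1R²w and 0Rw.
F4: holds.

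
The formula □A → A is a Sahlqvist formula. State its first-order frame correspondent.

Suppose □A→A is valid. At any x set V(A)={w : Rxw}. Then □A holds at x, so A holds at x, i.e. Rxx.

reflexivity: ∀x Rxx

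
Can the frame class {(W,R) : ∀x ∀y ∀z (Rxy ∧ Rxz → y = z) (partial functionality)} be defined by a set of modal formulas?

This is a Sahlqvist condition; the CD axiom ◇q → □q defines it.
Suppose ◇q→□q is valid. Take Rxy, Rxz and set V(q)={y}. Then ◇q at x, so □q at x, so q at z, i.e. z=y.

Yes — defined by ◇q → □q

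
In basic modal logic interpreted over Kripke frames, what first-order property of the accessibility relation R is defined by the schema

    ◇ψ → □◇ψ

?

Suppose ◇ψ→□◇ψ is valid. Take Rxy, Rxz and set V(ψ)={y}. Then ◇ψ at x, so □◇ψ at x, so ◇ψ at z, so some w with Rzw has ψ; w=y, i.e. Rzy. By symmetry of the argument, Ryz.

the Euclidean property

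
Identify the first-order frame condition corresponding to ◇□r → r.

Equivalently (dual form): r → □◇r.
Suppose r→□◇r is valid. Take Rxy and set V(r)={x}. Then r at x, so □◇r at x, so ◇r at y, so some z with Ryz has r; z=x, i.e. Ryx.
The converse is a direct semantic check.
Frame condition: ∀x ∀y (Rxy → Ryx).

Symmetry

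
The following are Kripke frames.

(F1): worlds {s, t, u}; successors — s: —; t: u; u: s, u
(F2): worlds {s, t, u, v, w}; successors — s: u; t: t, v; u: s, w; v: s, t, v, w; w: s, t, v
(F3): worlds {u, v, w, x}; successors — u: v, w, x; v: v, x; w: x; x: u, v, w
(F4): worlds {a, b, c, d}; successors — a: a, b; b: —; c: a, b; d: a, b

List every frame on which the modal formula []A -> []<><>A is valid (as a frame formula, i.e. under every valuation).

(F2), (F3)

The schema corresponds to a generalized confluence (Geach) condition: forall x forall z (xRz -> exists w (xRw & z R^2 w)).
(F1): fails — uRs but no w with uRw and sR²w.
(F2): holds.
(F3): holds.
(F4): fails — aRb but no w with aRw and bR²w.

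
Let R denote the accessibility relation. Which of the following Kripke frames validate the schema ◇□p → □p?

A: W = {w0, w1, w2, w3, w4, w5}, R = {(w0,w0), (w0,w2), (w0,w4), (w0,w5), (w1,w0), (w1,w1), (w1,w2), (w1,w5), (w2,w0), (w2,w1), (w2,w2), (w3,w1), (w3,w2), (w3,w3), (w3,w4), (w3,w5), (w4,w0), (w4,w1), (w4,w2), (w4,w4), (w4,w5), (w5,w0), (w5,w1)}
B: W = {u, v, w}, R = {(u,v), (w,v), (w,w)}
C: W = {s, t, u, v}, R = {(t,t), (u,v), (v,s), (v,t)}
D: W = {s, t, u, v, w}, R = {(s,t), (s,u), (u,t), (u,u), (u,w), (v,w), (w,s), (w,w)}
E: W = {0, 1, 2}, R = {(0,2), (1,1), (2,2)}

The schema corresponds to the Euclidean property: ∀x ∀y ∀z (Rxy ∧ Rxz → Ryz).
A: fails — Rw0w5 and Rw0w4 but not Rw5w4.
B: fails — Ruv and Ruv but not Rvv.
C: fails — Ruv and Ruv but not Rvv.
D: fails — Rst and Rsu but not Rtu.
E: holds.

E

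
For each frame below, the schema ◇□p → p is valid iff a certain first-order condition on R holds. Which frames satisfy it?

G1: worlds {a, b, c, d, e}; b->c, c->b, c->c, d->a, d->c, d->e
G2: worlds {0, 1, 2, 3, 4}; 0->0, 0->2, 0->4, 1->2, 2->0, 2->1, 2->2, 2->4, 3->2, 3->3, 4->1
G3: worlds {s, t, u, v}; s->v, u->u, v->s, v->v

G3

The schema corresponds to symmetry: ∀x ∀y (Rxy → Ryx).
G1: fails — Rdc but not Rcd.
G2: fails — R32 but not R23.
G3: ✓.
Valid on: G3.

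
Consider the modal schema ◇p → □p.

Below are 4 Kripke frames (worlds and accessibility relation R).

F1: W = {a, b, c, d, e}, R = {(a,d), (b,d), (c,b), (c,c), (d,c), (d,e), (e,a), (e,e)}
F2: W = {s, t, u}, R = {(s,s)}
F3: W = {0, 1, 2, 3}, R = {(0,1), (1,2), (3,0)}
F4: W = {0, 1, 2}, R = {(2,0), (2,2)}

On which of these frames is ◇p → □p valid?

F2, F3

Frame correspondent (Sahlqvist): ∀x ∀y ∀z (Rxy ∧ Rxz → y = z) — i.e. partial functionality.
F1: fails — c sees both b and c.
F2: holds.
F3: holds.
F4: fails — 2 sees both 0 and 2.
Valid on: F2, F3.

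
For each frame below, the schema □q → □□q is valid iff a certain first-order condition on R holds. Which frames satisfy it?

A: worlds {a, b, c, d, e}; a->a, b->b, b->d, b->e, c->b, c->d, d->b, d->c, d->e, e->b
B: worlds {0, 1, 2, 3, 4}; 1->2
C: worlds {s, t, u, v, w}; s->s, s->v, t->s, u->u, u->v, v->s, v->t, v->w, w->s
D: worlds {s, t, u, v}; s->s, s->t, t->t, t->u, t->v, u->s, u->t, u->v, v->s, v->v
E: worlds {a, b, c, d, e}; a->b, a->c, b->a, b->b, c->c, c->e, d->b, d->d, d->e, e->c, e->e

B

The schema corresponds to transitivity: ∀x ∀y ∀z (Rxy ∧ Ryz → Rxz).
A: fails — Reb and Rbe but not Ree.
B: holds.
C: fails — Ruv and Rvw but not Ruw.
D: fails — Rtv and Rvs but not Rts.
E: fails — Rde and Rec but not Rdc.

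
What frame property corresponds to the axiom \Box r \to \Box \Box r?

Suppose □r→□□r is valid. Take Rxy, Ryz and set V(r)={w : Rxw}. Then □r at x, so □□r at x, so □r at y, so r at z, i.e. Rxz.

transitivity: \forall x \forall y \forall z (Rxy \wedge Ryz \to Rxz)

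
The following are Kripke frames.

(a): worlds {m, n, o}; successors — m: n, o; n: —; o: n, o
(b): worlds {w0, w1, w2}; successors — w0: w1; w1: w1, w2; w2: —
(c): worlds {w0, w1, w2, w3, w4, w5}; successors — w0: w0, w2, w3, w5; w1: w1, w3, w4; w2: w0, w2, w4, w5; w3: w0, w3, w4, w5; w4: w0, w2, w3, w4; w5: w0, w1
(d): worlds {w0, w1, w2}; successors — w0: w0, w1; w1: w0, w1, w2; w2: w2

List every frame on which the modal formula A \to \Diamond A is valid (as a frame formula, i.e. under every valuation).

The schema corresponds to reflexivity: \forall x Rxx.
(a): fails — world m does not see itself.
(b): fails — world w0 does not see itself.
(c): fails — world w5 does not see itself.
(d): holds.
Valid on: (d).

(d)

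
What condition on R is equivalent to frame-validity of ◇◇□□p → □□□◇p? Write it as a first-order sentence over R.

∀x ∀y ∀z ((xR²y ∧ xR³z) → ∃w (yR²w ∧ zRw))

This is a Sahlqvist (Geach-type) schema ◇^2□^2p → □^3◇^1p.
Minimal-valuation argument: fix x; take any y with xR^2y and any z with xR^3z. Set V(p) to the set of worlds R-reachable from y in exactly 2 steps. Then □^2p holds at y, so the antecedent holds at x; validity forces ◇^1p at z, giving a w with zR^1w and yR^2w.
First-order correspondent: ∀x ∀y ∀z ((xR²y ∧ xR³z) → ∃w (yR²w ∧ zRw)).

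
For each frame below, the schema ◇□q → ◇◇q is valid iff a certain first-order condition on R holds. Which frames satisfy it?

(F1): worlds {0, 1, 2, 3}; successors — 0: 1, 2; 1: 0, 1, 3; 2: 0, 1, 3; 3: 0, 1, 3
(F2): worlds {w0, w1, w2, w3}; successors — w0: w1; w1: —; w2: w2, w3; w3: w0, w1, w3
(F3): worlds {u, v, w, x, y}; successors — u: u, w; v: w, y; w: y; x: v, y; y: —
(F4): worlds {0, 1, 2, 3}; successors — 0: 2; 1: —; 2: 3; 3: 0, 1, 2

This is the axiom for a generalized confluence (Geach) condition; its first-order frame correspondent is ∀x ∀y (xRy → ∃w (yRw ∧ xR²w)).
(F1): condition met.
(F2): fails — w0Rw1 but no w with w1Rw and w0R²w.
(F3): fails — vRy but no t with yRt and vR²t.
(F4): fails — 3R1 but no w with 1Rw and 3R²w.

(F1)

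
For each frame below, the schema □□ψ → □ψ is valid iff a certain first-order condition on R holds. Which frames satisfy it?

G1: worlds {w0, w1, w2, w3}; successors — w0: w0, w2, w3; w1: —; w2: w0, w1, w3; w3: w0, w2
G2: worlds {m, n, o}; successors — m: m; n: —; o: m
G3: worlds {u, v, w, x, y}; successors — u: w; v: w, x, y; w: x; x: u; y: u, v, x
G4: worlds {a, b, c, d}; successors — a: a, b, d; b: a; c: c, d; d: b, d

The schema corresponds to density: ∀x ∀y (Rxy → ∃z (Rxz ∧ Rzy)).
G1: fails — Rw2w1 but no z with Rw2z and Rzw1.
G2: holds.
G3: fails — Ruw but no z with Ruz and Rzw.
G4: holds.
Valid on: G2, G4.

G2, G4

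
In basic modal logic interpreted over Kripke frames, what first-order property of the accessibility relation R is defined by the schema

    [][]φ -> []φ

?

Density

This is the C4 axiom.
Its frame correspondent is density — forall x forall y (Rxy -> exists z (Rxz & Rzy)).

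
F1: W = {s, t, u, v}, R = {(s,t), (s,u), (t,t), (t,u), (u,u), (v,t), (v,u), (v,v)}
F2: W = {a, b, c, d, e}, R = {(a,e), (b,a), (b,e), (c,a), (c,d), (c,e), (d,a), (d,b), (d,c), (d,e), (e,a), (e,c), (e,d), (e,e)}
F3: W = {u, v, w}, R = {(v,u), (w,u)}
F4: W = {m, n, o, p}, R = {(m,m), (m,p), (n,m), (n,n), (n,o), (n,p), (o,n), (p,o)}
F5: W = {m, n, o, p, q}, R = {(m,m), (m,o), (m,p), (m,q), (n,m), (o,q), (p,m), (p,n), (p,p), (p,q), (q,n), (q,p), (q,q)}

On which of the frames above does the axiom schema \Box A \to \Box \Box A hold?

Frame correspondent (Sahlqvist): \forall x \forall y \forall z (Rxy \wedge Ryz \to Rxz) — i.e. transitivity.
F1: ✓.
F2: fails — Rcd and Rdc but not Rcc.
F3: ✓.
F4: fails — Ron and Rno but not Roo.
F5: fails — Rpm and Rmo but not Rpo.

F1, F3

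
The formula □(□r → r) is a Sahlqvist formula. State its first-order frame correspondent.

shift-reflexivity: ∀x ∀y (Rxy → Ryy)

Suppose □(□r→r) is valid. Take Rxy and set V(r)={w : Ryw}. Then at y, □r holds; since □(□r→r) at x, □r→r at y, so r at y, i.e. Ryy.
Conversely, on a frame with shift-reflexivity the schema holds at every world under every valuation.
So the correspondent is shift-reflexivity.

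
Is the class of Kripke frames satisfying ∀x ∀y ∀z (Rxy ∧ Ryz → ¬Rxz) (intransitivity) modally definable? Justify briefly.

Modal frame validity is preserved under surjective bounded morphisms.
The 5-cycle (worlds 0,1,2,3,4 with 0→1→2→3→4→0) is intransitive. Mapping every world to a single reflexive point • is a surjective bounded morphism; the reflexive point is not intransitive (R••∧R•• but R••).
So no modal formula (or set of formulas) defines exactly the intransitive frames.

Not modally definable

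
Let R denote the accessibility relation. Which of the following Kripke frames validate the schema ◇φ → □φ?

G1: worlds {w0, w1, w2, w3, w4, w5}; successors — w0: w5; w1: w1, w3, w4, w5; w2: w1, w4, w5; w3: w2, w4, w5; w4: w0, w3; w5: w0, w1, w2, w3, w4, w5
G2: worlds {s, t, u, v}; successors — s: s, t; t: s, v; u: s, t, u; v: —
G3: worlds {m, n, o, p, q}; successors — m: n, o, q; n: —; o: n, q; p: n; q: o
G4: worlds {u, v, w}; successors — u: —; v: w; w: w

The schema corresponds to partial functionality: ∀x ∀y ∀z (Rxy ∧ Rxz → y = z).
G1: fails — w1 sees both w1 and w3.
G2: fails — s sees both s and t.
G3: fails — m sees both n and o.
G4: ✓.

G4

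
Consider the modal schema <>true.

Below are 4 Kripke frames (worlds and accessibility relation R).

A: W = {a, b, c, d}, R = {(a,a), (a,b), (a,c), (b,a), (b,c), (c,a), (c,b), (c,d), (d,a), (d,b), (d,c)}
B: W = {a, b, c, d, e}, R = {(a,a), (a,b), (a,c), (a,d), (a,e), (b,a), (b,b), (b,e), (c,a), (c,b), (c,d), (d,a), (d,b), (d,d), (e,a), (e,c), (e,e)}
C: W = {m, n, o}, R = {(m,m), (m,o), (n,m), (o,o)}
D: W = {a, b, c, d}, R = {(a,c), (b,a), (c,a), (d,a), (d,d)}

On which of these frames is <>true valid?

A, B, C, D

The schema corresponds to seriality: forall x exists y Rxy.
A: ✓.
B: ✓.
C: ✓.
D: ✓.
Valid on: A, B, C, D.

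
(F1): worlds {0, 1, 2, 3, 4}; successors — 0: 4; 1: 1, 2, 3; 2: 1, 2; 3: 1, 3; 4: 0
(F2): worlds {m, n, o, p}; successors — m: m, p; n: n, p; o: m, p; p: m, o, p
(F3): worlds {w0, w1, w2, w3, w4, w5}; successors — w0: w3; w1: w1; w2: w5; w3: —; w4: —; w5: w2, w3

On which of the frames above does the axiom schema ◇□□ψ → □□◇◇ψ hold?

Frame correspondent (Sahlqvist): ∀x ∀y ∀z ((xRy ∧ xR²z) → ∃w (yR²w ∧ zR²w)) — i.e. a generalized confluence (Geach) condition.
(F1): fails — 0R4, 0R²0 but no w with 4R²w and 0R²w.
(F2): ✓.
(F3): fails — w2Rw5, w2R²w2 but no w with w5R²w and w2R²w.
Valid on: (F2).

(F2)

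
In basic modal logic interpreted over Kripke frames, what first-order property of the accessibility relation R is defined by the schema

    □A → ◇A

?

Suppose □A→◇A is valid. At any x set V(A)=W. Then □A at x, so ◇A at x, so x has a successor.
Conversely, on a frame with seriality the schema holds at every world under every valuation.
Frame condition: ∀x ∃y Rxy.

seriality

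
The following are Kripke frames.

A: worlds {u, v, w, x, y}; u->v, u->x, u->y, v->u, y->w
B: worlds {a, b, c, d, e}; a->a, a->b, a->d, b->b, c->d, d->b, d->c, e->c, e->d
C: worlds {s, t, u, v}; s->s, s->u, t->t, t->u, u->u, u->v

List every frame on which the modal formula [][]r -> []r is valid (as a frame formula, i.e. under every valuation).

Frame correspondent (Sahlqvist): forall x forall y (Rxy -> exists z (Rxz & Rzy)) — i.e. density.
A: fails — Ruv but no z with Ruz and Rzv.
B: fails — Rcd but no z with Rcz and Rzd.
C: condition met.

C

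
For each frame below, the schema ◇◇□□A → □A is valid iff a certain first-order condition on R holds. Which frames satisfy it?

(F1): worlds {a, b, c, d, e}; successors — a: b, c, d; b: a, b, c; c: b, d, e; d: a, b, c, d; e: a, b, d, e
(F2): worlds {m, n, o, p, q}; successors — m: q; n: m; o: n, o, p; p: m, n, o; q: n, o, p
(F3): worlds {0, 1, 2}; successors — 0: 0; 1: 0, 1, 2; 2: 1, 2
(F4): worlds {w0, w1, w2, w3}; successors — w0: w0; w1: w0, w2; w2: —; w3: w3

(F1)

This is the axiom for a generalized confluence (Geach) condition; its first-order frame correspondent is ∀x ∀y ∀z ((xR²y ∧ xRz) → ∃w (yR²w ∧ z = w)).
(F1): satisfies the condition.
(F2): fails — mR²o, mRq but no w with oR²w and q=w.
(F3): fails — 1R²0, 1R1 but no w with 0R²w and 1=w.
(F4): fails — w1R²w0, w1Rw2 but no w with w0R²w and w2=w.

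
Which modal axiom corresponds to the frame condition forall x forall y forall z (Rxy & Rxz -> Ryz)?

◇r → □◇r

The condition is the Euclidean property. The 5 schema ◇r → □◇r defines it.
Suppose ◇r→□◇r is valid. Take Rxy, Rxz and set V(r)={y}. Then ◇r at x, so □◇r at x, so ◇r at z, so some w with Rzw has r; w=y, i.e. Rzy. By symmetry of the argument, Ryz.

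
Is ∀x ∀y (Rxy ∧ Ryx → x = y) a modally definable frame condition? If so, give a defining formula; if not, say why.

Not definable by any modal formula

Modal frame validity is preserved under surjective bounded morphisms.
The 8-cycle (worlds a,b,c,d,e,f,g,h with a→b→c→d→e→f→g→h→a) is antisymmetric. Sending even-indexed worlds to a and odd-indexed worlds to b is a surjective bounded morphism onto the two-world frame with a↔b, which is not antisymmetric.
So no modal formula (or set of formulas) defines exactly the antisymmetric frames.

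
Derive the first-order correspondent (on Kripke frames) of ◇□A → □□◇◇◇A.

∀x ∀y ∀z ((xRy ∧ xR²z) → ∃w (yRw ∧ zR³w))

This is a Sahlqvist (Geach-type) schema ◇^1□^1A → □^2◇^3A.
Minimal-valuation argument: fix x; take any y with xR^1y and any z with xR^2z. Set V(A) to the set of worlds R-reachable from y in exactly 1 step. Then □^1A holds at y, so the antecedent holds at x; validity forces ◇^3A at z, giving a w with zR^3w and yR^1w.
First-order correspondent: ∀x ∀y ∀z ((xRy ∧ xR²z) → ∃w (yRw ∧ zR³w)).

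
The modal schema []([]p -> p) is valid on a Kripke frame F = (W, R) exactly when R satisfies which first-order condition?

Shift-reflexivity

Suppose □(□p→p) is valid. Take Rxy and set V(p)={w : Ryw}. Then at y, □p holds; since □(□p→p) at x, □p→p at y, so p at y, i.e. Ryy.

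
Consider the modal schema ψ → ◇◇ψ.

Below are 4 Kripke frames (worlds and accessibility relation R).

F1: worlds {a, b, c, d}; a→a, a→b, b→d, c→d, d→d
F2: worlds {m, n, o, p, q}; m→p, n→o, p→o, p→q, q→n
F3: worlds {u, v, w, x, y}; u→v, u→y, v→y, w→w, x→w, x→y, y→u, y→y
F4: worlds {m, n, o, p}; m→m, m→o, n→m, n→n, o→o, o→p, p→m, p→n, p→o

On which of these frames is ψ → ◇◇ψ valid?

This is the axiom for a generalized confluence (Geach) condition; its first-order frame correspondent is ∀x ∃w (x = w ∧ xR²w).
F1: fails — at b but no w with b=w and bR²w.
F2: fails — at m but no w with m=w and mR²w.
F3: fails — at v but no t with v=t and vR²t.
F4: holds.

F4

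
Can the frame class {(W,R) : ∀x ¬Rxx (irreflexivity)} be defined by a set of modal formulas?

Not modally definable

Modal frame validity is preserved under surjective bounded morphisms.
The 2-cycle (worlds w0,w1 with w0→w1→w0) is irreflexive, and the map sending every world to a single reflexive point • is a surjective bounded morphism (forth: every edge maps to (•,•); back: every world has a successor). So any modal formula valid on the 2-cycle is also valid on the reflexive point, which is not irreflexive.
So the class is not modally definable.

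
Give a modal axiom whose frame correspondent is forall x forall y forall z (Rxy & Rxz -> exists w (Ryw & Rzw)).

A defining formula is ◇□s → □◇s (the .2 axiom).
Suppose ◇□s→□◇s is valid. Take Rxy, Rxz and set V(s)={w : Ryw}. Then □s at y so ◇□s at x, so □◇s at x, so ◇s at z, giving w with Rzw and Ryw.

◇□s → □◇s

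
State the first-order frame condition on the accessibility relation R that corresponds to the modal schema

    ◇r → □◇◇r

∀x ∀y ∀z ((xRy ∧ xRz) → ∃w (y = w ∧ zR²w))

This is a Sahlqvist (Geach-type) schema ◇^1□^0r → □^1◇^2r.
Minimal-valuation argument: fix x; take any y with xR^1y and any z with xR^1z. Set V(r) to the set of worlds R-reachable from y in exactly 0 steps. Then □^0r holds at y, so the antecedent holds at x; validity forces ◇^2r at z, giving a w with zR^2w and yR^0w.
First-order correspondent: ∀x ∀y ∀z ((xRy ∧ xRz) → ∃w (y = w ∧ zR²w)).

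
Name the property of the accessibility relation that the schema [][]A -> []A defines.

Suppose □□A→□A is valid. Take Rxy and set V(A)={w : xR²w}. Then □□A at x, so □A at x, so A at y, i.e. ∃z(Rxz∧Rzy).

density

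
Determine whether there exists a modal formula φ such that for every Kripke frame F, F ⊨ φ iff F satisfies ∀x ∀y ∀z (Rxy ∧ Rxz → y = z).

Definable; ◇p → □p defines it

The condition is partial functionality. A defining modal formula is ◇p → □p.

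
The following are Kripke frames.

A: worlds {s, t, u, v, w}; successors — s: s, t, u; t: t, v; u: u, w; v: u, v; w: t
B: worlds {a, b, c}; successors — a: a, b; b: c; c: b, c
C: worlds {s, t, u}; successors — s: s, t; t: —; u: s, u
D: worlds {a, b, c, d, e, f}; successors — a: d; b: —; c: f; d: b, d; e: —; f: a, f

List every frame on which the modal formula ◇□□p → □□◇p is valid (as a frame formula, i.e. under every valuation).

B

The schema corresponds to a generalized confluence (Geach) condition: ∀x ∀y ∀z ((xRy ∧ xR²z) → ∃w (yR²w ∧ zRw)).
A: fails — uRw, uR²u but no w* with wR²w* and uRw*.
B: satisfies the condition.
C: fails — sRs, sR²t but no w with sR²w and tRw.
D: fails — aRd, aR²b but no w with dR²w and bRw.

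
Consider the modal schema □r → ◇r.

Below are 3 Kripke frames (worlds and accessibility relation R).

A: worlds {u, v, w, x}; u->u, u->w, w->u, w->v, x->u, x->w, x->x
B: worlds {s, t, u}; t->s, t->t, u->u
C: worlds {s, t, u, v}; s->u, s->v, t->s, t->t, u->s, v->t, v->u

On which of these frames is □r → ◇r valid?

C

The schema corresponds to seriality: ∀x ∃y Rxy.
A: fails — world v has no successor.
B: fails — world s has no successor.
C: condition met.
Valid on: C.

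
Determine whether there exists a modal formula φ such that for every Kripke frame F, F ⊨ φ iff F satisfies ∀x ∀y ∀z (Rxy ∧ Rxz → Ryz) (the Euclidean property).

This is a Sahlqvist condition; the 5 axiom ◇p → □◇p defines it.

Definable; ◇p → □◇p defines it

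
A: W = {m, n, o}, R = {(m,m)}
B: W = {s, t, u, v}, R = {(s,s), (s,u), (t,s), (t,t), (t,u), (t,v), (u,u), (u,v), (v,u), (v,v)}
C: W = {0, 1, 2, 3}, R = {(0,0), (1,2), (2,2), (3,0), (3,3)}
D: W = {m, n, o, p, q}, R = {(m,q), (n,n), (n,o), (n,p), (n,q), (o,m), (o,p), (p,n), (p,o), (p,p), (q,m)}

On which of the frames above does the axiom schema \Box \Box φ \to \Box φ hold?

This is the axiom for density; its first-order frame correspondent is \forall x \forall y (Rxy \to \exists z (Rxz \wedge Rzy)).
A: holds.
B: holds.
C: holds.
D: fails — Rom but no z with Roz and Rzm.

A, B, C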